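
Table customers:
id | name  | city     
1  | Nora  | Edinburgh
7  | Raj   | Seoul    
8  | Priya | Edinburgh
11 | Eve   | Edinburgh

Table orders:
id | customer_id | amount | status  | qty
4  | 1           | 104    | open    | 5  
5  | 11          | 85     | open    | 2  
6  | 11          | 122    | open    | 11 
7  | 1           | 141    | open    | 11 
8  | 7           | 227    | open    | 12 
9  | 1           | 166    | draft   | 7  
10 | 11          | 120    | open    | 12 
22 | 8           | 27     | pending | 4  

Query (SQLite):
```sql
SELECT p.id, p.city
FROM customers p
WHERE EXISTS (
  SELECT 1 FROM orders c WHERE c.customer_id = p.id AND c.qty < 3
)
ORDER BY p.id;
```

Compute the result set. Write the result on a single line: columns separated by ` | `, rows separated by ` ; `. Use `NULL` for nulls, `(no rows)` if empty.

11 | Edinburgh

For each customers row, check whether any orders with matching customer_id has qty < 3.
Keep rows where that is true.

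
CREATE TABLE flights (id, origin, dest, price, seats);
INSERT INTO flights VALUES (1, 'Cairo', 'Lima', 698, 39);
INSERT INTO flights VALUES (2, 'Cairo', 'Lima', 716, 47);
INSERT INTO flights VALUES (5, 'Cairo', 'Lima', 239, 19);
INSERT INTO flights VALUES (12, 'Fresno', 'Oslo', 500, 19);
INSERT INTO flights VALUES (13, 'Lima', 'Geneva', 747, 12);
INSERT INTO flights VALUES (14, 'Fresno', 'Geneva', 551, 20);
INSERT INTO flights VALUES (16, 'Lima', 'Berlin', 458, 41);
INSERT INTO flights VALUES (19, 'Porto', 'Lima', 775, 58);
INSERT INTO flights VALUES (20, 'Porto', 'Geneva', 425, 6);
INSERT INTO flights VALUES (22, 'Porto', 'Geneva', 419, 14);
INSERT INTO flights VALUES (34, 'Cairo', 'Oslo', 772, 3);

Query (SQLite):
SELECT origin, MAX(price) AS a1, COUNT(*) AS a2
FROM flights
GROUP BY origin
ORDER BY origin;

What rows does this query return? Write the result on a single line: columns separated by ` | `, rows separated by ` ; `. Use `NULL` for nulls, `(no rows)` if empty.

Group flights by origin.
Per group compute: MAX(price), COUNT(*).
  Cairo: ids {1, 2, 5, 34} → MAX(price)=772, COUNT(*)=4
  Fresno: ids {12, 14} → MAX(price)=551, COUNT(*)=2
  Lima: ids {13, 16} → MAX(price)=747, COUNT(*)=2
  Porto: ids {19, 20, 22} → MAX(price)=775, COUNT(*)=3

Cairo | 772 | 4 ; Fresno | 551 | 2 ; Lima | 747 | 2 ; Porto | 775 | 3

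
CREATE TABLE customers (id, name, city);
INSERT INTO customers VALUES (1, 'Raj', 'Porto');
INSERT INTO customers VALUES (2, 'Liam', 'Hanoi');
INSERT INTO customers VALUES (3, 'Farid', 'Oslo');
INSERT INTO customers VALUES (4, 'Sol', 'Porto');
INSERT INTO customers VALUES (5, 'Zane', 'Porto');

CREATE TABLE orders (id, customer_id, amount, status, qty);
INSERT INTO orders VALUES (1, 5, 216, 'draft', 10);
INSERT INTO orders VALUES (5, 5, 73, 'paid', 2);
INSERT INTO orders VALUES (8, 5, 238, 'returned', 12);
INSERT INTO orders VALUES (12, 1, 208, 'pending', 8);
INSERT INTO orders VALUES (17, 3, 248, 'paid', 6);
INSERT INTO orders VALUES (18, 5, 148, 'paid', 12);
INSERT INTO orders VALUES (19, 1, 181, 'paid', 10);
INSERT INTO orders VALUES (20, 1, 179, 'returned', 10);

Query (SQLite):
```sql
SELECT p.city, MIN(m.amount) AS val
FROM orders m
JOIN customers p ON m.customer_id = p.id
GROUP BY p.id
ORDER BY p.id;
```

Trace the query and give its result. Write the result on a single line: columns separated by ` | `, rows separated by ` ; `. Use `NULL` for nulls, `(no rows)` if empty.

Join each orders row to its customers via customer_id.
Group joined rows by customers.id; compute MIN(m.amount) per group.
  1: ids {12, 19, 20} → MIN(m.amount)=179
  3: ids {17} → MIN(m.amount)=248
  5: ids {1, 5, 8, 18} → MIN(m.amount)=73

Porto | 179 ; Oslo | 248 ; Porto | 73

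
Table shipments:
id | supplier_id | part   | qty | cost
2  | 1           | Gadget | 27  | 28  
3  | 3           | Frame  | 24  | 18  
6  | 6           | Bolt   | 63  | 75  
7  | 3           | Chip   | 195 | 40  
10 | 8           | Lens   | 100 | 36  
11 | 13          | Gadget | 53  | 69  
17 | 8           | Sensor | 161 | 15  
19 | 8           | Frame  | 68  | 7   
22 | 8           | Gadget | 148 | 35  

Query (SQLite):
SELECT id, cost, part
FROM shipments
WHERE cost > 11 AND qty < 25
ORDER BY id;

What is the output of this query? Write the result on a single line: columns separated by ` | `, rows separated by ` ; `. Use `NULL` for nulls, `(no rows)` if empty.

cost > 11: ids {2, 3, 6, 7, 10, 11, 17, 22}
qty < 25: ids {3}
Combine with AND.

3 | 18 | Frame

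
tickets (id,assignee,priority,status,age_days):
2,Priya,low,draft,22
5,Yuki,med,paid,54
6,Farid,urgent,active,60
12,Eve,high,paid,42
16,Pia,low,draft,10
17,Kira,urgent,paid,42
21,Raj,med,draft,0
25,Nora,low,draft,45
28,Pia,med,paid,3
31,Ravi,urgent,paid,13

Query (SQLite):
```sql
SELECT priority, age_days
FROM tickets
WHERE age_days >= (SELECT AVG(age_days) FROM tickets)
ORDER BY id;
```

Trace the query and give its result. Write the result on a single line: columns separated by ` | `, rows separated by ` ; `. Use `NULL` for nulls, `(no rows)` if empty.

med | 54 ; urgent | 60 ; high | 42 ; urgent | 42 ; low | 45

Scalar subquery: AVG(age_days) over all tickets rows = 29.1.
Keep rows where age_days >= that value.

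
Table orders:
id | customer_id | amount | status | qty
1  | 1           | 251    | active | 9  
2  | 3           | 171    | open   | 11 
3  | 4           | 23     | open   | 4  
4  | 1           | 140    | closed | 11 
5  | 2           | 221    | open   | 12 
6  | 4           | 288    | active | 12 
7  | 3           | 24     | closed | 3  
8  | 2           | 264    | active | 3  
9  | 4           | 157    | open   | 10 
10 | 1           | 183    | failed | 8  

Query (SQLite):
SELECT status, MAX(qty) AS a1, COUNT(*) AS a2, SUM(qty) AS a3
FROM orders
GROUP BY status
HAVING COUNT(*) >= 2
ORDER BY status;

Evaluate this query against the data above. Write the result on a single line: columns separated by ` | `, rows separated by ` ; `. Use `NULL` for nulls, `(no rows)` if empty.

Group orders by status.
Per group compute: MAX(qty), COUNT(*), SUM(qty).
HAVING: drop groups with fewer than 2 rows.
  active: ids {1, 6, 8} → MAX(qty)=12, COUNT(*)=3, SUM(qty)=24
  closed: ids {4, 7} → MAX(qty)=11, COUNT(*)=2, SUM(qty)=14
  failed: ids {10} → MAX(qty)=8, COUNT(*)=1, SUM(qty)=8
  open: ids {2, 3, 5, 9} → MAX(qty)=12, COUNT(*)=4, SUM(qty)=37

active | 12 | 3 | 24 ; closed | 11 | 2 | 14 ; open | 12 | 4 | 37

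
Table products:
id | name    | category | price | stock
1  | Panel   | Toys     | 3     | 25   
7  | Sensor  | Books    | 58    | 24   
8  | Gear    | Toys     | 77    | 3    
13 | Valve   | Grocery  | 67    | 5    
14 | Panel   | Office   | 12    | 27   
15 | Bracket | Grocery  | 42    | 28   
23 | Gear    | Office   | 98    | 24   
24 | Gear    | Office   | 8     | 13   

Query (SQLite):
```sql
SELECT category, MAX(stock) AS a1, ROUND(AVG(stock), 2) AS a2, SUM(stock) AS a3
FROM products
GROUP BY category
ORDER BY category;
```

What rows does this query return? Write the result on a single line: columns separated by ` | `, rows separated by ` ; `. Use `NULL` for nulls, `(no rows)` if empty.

Books | 24 | 24 | 24 ; Grocery | 28 | 16.5 | 33 ; Office | 27 | 21.33 | 64 ; Toys | 25 | 14 | 28

Group products by category.
Per group compute: MAX(stock), ROUND(AVG(stock), 2), SUM(stock).
  Books: ids {7} → MAX(stock)=24, ROUND(AVG(stock), 2)=24, SUM(stock)=24
  Grocery: ids {13, 15} → MAX(stock)=28, ROUND(AVG(stock), 2)=16.5, SUM(stock)=33
  Office: ids {14, 23, 24} → MAX(stock)=27, ROUND(AVG(stock), 2)=21.33, SUM(stock)=64
  Toys: ids {1, 8} → MAX(stock)=25, ROUND(AVG(stock), 2)=14, SUM(stock)=28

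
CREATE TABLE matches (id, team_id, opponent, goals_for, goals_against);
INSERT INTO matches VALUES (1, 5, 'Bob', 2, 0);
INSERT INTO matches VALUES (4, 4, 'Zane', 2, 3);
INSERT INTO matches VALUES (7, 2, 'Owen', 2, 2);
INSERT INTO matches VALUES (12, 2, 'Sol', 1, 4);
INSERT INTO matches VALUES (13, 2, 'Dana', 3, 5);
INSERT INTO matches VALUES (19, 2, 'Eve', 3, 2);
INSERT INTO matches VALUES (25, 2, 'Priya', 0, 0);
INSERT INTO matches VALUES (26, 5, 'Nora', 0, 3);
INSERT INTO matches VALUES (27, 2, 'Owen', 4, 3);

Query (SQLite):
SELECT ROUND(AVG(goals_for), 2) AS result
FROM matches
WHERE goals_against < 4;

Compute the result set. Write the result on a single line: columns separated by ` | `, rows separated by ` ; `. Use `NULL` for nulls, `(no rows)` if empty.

Rows where goals_against < 4 → goals_for values: [2, 2, 2, 3, 0, 0, 4].
AVG = 13 / 7 (rounded to 2 dp).

1.86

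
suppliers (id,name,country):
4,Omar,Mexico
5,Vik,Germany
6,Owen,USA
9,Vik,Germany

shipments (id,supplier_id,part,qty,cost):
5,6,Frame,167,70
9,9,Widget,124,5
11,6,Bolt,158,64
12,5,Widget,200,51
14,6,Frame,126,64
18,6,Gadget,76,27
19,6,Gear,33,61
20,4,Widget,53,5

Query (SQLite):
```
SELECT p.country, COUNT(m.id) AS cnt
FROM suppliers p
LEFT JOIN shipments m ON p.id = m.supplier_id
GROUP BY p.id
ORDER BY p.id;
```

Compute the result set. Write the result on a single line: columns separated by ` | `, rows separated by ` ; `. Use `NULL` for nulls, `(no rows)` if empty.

LEFT JOIN keeps every suppliers row; unmatched ones get NULL for shipments columns.
Group by suppliers.id and compute COUNT(m.id). COUNT(col) of an all-NULL group is 0.
  4: ids {20} → COUNT(m.id)=1
  5: ids {12} → COUNT(m.id)=1
  6: ids {5, 11, 14, 18, 19} → COUNT(m.id)=5
  9: ids {9} → COUNT(m.id)=1

Mexico | 1 ; Germany | 1 ; USA | 5 ; Germany | 1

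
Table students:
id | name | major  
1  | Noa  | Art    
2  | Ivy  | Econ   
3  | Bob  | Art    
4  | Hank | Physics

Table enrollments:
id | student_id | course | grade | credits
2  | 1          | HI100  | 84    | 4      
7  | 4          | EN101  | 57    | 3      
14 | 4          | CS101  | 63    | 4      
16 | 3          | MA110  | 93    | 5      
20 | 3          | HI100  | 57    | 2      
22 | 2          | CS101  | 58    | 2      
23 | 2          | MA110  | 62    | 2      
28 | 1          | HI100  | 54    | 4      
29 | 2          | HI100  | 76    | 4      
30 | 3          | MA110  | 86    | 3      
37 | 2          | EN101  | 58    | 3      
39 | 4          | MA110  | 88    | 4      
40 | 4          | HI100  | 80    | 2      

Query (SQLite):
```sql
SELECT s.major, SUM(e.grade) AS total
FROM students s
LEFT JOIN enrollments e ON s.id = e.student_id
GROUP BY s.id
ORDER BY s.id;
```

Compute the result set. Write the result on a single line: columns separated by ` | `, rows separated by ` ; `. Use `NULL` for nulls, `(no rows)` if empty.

LEFT JOIN keeps every students row; unmatched ones get NULL for enrollments columns.
Group by students.id and compute SUM(e.grade). SUM over an all-NULL group is NULL.
  1: ids {2, 28} → SUM(e.grade)=138
  2: ids {22, 23, 29, 37} → SUM(e.grade)=254
  3: ids {16, 20, 30} → SUM(e.grade)=236
  4: ids {7, 14, 39, 40} → SUM(e.grade)=288

Art | 138 ; Econ | 254 ; Art | 236 ; Physics | 288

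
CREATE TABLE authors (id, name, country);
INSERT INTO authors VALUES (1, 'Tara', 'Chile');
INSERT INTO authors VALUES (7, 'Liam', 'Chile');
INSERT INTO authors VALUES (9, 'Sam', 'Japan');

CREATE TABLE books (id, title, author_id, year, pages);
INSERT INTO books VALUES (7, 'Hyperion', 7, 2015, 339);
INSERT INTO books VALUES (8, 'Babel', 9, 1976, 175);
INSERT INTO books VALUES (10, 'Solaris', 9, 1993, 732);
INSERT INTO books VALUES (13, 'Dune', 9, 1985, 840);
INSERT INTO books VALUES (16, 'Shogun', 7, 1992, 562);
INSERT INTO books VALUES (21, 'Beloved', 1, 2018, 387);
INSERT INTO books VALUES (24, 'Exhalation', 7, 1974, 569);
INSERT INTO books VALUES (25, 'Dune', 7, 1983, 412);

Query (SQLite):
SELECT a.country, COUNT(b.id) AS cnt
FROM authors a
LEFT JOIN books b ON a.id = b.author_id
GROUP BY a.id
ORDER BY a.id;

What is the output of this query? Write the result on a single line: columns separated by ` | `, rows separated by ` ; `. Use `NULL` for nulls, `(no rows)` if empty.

Chile | 1 ; Chile | 4 ; Japan | 3

LEFT JOIN keeps every authors row; unmatched ones get NULL for books columns.
Group by authors.id and compute COUNT(b.id). COUNT(col) of an all-NULL group is 0.
  1: ids {21} → COUNT(b.id)=1
  7: ids {7, 16, 24, 25} → COUNT(b.id)=4
  9: ids {8, 10, 13} → COUNT(b.id)=3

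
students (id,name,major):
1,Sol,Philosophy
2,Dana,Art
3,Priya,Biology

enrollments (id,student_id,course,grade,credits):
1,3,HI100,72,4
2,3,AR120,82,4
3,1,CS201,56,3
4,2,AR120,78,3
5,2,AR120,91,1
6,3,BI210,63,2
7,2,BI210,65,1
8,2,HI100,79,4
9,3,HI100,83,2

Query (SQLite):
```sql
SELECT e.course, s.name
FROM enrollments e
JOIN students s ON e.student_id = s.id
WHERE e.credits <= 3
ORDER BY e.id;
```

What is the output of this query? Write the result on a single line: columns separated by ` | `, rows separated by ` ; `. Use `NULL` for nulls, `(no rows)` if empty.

CS201 | Sol ; AR120 | Dana ; AR120 | Dana ; BI210 | Priya ; BI210 | Dana ; HI100 | Priya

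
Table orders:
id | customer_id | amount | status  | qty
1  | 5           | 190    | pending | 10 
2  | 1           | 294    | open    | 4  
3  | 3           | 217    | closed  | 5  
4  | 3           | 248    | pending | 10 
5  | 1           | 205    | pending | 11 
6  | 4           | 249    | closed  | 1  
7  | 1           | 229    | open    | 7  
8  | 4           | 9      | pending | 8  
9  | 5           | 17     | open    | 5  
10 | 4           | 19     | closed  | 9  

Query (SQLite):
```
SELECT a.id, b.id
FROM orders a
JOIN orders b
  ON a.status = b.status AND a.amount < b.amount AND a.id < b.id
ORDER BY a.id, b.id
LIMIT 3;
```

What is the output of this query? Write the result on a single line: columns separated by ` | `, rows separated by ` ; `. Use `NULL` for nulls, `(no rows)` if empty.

1 | 4 ; 1 | 5 ; 3 | 6

Pairs (a,b) with same status, a.amount < b.amount, a.id < b.id.
status groups: closed:{3,6,10} open:{2,7,9} pending:{1,4,5,8}
Ordered by (a.id, b.id); first 3.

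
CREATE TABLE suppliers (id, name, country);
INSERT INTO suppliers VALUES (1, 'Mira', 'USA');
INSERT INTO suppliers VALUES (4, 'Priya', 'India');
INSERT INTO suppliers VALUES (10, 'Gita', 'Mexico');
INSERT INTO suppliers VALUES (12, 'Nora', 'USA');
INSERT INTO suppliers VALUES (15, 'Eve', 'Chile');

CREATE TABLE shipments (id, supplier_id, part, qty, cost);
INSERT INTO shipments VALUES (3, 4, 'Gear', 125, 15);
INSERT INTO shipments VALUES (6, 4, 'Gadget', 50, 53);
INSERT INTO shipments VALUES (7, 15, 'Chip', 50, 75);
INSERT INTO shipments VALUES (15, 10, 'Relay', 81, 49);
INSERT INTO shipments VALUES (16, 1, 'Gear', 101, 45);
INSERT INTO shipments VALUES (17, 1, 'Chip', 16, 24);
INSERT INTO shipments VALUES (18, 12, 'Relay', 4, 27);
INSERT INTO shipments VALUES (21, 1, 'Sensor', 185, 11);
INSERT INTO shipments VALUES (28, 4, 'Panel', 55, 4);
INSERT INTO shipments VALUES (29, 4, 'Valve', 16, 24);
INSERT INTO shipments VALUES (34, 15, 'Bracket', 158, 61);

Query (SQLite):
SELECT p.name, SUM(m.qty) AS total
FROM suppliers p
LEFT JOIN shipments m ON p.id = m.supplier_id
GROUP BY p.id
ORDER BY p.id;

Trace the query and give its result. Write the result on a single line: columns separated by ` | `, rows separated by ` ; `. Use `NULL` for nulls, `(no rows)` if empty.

Mira | 302 ; Priya | 246 ; Gita | 81 ; Nora | 4 ; Eve | 208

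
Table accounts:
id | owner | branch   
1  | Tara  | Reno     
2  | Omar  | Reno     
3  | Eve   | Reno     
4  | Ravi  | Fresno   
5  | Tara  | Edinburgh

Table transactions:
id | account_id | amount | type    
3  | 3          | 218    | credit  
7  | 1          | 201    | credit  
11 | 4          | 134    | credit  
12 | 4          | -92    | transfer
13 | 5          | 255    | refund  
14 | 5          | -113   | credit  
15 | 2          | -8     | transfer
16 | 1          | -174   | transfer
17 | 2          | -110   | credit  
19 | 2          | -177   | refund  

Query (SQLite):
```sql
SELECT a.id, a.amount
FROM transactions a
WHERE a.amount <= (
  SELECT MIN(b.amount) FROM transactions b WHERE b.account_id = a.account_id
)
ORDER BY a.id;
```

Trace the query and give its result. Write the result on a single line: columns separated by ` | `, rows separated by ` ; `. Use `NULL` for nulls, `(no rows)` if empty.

3 | 218 ; 12 | -92 ; 14 | -113 ; 16 | -174 ; 19 | -177

For each transactions row a, compute MIN(amount) over rows sharing a.account_id.
Keep row a if a.amount <= that per-group MIN.
  account_id=1: MIN(amount) = -174
  account_id=2: MIN(amount) = -177
  account_id=3: MIN(amount) = 218
  account_id=4: MIN(amount) = -92
  account_id=5: MIN(amount) = -113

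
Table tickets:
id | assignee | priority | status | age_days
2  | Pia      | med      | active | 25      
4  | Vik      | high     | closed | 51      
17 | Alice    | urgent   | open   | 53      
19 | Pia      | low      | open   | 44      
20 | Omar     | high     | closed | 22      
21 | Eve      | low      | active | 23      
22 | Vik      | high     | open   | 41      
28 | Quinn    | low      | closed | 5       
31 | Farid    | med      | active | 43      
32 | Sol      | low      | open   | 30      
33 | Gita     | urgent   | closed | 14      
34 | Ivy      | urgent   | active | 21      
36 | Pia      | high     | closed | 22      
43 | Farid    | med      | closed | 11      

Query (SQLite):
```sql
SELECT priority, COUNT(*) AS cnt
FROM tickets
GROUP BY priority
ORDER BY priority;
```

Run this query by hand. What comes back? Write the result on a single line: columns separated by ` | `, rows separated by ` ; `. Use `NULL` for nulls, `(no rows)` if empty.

high | 4 ; low | 4 ; med | 3 ; urgent | 3

Partition tickets by priority; compute COUNT(*) within each group.
  high: ids {4, 20, 22, 36} → COUNT(*)=4
  low: ids {19, 21, 28, 32} → COUNT(*)=4
  med: ids {2, 31, 43} → COUNT(*)=3
  urgent: ids {17, 33, 34} → COUNT(*)=3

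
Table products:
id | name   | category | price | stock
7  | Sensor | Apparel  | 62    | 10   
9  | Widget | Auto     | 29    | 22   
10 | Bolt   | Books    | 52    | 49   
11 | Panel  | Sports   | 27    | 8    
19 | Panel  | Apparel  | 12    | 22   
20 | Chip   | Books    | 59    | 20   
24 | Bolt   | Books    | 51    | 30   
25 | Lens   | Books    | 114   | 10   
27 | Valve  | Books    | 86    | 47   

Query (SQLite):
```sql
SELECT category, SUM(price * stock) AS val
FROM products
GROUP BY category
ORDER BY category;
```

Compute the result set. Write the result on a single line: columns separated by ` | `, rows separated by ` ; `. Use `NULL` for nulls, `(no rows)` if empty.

Apparel | 884 ; Auto | 638 ; Books | 10440 ; Sports | 216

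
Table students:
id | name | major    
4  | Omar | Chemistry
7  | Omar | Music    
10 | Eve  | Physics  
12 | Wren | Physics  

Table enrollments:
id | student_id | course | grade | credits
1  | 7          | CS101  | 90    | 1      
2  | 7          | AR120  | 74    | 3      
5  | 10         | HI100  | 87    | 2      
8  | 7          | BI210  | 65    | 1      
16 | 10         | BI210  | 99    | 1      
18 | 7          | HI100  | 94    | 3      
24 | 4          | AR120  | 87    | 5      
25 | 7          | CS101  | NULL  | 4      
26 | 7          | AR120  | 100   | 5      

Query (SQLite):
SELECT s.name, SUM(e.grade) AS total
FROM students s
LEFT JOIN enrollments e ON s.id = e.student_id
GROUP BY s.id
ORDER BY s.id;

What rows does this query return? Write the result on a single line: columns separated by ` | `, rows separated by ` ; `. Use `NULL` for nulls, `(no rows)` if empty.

Omar | 87 ; Omar | 423 ; Eve | 186 ; Wren | NULL

LEFT JOIN keeps every students row; unmatched ones get NULL for enrollments columns.
Group by students.id and compute SUM(e.grade). SUM over an all-NULL group is NULL.
  4: ids {24} → SUM(e.grade)=87
  7: ids {1, 2, 8, 18, 25, 26} → SUM(e.grade)=423
  10: ids {5, 16} → SUM(e.grade)=186
  12: ids {—} → SUM(e.grade)=NULL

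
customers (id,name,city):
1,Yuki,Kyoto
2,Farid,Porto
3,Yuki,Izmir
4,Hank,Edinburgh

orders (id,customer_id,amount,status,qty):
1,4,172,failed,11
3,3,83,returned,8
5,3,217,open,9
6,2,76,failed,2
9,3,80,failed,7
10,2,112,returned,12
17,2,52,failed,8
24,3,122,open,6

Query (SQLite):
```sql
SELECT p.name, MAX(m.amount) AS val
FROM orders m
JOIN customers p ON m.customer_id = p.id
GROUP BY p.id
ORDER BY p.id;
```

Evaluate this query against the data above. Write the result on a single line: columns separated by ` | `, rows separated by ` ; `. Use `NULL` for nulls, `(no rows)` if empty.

Join each orders row to its customers via customer_id.
Group joined rows by customers.id; compute MAX(m.amount) per group.
  2: ids {6, 10, 17} → MAX(m.amount)=112
  3: ids {3, 5, 9, 24} → MAX(m.amount)=217
  4: ids {1} → MAX(m.amount)=172

Farid | 112 ; Yuki | 217 ; Hank | 172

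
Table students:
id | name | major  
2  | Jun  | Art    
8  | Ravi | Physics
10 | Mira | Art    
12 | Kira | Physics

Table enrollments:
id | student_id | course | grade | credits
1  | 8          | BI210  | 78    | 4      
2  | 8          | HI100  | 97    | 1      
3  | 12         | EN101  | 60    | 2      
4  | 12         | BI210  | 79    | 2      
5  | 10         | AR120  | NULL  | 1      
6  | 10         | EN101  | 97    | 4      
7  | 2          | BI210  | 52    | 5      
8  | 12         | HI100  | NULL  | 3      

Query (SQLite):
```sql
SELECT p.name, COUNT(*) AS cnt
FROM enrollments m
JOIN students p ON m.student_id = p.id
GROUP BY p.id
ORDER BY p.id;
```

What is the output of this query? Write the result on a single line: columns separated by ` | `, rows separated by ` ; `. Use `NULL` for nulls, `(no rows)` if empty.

Join each enrollments row to its students via student_id.
Group joined rows by students.id; compute COUNT(*) per group.
  2: ids {7} → COUNT(*)=1
  8: ids {1, 2} → COUNT(*)=2
  10: ids {5, 6} → COUNT(*)=2
  12: ids {3, 4, 8} → COUNT(*)=3

Jun | 1 ; Ravi | 2 ; Mira | 2 ; Kira | 3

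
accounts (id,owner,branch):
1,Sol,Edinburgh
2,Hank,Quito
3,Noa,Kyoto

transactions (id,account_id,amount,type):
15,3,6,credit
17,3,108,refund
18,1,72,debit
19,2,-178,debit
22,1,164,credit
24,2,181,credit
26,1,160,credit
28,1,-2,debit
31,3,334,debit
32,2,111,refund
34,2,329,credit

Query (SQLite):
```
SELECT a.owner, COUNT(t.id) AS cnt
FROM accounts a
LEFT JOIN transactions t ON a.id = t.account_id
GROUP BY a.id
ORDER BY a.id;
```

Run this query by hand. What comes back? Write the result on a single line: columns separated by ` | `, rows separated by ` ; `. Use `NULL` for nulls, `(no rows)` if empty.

LEFT JOIN keeps every accounts row; unmatched ones get NULL for transactions columns.
Group by accounts.id and compute COUNT(t.id). COUNT(col) of an all-NULL group is 0.
  1: ids {18, 22, 26, 28} → COUNT(t.id)=4
  2: ids {19, 24, 32, 34} → COUNT(t.id)=4
  3: ids {15, 17, 31} → COUNT(t.id)=3

Sol | 4 ; Hank | 4 ; Noa | 3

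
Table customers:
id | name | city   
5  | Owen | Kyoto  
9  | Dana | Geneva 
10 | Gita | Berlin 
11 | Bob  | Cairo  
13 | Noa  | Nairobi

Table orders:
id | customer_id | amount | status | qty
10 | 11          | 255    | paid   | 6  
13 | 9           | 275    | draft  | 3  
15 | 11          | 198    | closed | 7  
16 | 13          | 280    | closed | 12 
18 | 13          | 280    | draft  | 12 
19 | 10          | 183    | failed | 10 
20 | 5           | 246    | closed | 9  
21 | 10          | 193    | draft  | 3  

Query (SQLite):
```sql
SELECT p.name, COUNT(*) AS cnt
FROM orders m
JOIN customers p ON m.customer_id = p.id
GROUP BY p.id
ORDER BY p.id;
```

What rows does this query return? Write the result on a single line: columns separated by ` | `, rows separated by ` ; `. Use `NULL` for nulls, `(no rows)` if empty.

Join each orders row to its customers via customer_id.
Group joined rows by customers.id; compute COUNT(*) per group.
  5: ids {20} → COUNT(*)=1
  9: ids {13} → COUNT(*)=1
  10: ids {19, 21} → COUNT(*)=2
  11: ids {10, 15} → COUNT(*)=2
  13: ids {16, 18} → COUNT(*)=2

Owen | 1 ; Dana | 1 ; Gita | 2 ; Bob | 2 ; Noa | 2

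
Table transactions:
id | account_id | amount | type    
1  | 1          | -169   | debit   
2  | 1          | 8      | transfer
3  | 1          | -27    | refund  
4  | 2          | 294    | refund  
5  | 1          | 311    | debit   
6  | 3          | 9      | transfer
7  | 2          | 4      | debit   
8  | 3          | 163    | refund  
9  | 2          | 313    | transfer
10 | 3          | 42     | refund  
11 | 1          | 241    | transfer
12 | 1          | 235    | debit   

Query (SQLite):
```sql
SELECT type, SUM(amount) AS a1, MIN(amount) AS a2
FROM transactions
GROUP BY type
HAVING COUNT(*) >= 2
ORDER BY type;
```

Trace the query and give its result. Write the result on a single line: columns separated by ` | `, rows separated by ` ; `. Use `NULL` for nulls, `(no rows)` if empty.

debit | 381 | -169 ; refund | 472 | -27 ; transfer | 571 | 8

Group transactions by type.
Per group compute: SUM(amount), MIN(amount).
HAVING: drop groups with fewer than 2 rows.
  debit: ids {1, 5, 7, 12} → SUM(amount)=381, MIN(amount)=-169
  refund: ids {3, 4, 8, 10} → SUM(amount)=472, MIN(amount)=-27
  transfer: ids {2, 6, 9, 11} → SUM(amount)=571, MIN(amount)=8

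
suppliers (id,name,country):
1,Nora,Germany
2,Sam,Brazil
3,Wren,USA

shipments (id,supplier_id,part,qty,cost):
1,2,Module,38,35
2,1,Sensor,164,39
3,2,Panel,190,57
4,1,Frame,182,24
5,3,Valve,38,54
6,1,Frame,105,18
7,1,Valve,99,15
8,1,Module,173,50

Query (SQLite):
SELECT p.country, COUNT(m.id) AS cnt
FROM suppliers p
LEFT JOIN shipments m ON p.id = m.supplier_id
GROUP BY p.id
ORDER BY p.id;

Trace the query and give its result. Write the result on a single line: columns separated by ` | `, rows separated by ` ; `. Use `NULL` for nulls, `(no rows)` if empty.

Germany | 5 ; Brazil | 2 ; USA | 1

LEFT JOIN keeps every suppliers row; unmatched ones get NULL for shipments columns.
Group by suppliers.id and compute COUNT(m.id). COUNT(col) of an all-NULL group is 0.
  1: ids {2, 4, 6, 7, 8} → COUNT(m.id)=5
  2: ids {1, 3} → COUNT(m.id)=2
  3: ids {5} → COUNT(m.id)=1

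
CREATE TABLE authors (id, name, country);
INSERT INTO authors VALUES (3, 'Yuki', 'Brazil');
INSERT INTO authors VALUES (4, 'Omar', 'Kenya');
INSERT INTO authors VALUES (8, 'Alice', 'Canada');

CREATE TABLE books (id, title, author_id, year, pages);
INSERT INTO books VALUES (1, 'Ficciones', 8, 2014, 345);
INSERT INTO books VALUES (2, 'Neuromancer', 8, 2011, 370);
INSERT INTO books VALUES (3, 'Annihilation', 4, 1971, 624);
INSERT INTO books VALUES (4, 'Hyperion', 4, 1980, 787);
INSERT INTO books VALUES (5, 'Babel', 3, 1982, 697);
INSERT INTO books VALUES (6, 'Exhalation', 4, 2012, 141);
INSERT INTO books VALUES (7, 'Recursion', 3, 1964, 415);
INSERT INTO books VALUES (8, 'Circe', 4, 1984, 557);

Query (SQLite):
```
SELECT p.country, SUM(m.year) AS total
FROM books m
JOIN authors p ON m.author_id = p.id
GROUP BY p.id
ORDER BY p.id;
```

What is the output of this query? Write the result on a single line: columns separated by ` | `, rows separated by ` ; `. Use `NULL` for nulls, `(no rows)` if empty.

Join each books row to its authors via author_id.
Group joined rows by authors.id; compute SUM(m.year) per group.
  3: ids {5, 7} → SUM(m.year)=3946
  4: ids {3, 4, 6, 8} → SUM(m.year)=7947
  8: ids {1, 2} → SUM(m.year)=4025

Brazil | 3946 ; Kenya | 7947 ; Canada | 4025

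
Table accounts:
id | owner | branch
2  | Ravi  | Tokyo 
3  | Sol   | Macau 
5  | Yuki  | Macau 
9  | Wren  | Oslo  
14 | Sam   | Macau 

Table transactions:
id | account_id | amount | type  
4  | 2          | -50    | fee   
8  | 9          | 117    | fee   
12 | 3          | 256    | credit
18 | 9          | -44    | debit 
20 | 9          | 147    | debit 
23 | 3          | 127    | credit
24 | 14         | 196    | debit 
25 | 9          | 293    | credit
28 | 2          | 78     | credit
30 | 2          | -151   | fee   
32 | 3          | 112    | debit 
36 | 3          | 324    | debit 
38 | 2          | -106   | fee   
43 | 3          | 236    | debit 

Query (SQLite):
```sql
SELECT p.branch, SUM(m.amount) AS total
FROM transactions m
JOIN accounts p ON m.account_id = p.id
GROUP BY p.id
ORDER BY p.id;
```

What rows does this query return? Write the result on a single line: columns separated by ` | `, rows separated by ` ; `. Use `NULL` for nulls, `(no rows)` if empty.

Tokyo | -229 ; Macau | 1055 ; Oslo | 513 ; Macau | 196

Join each transactions row to its accounts via account_id.
Group joined rows by accounts.id; compute SUM(m.amount) per group.
  2: ids {4, 28, 30, 38} → SUM(m.amount)=-229
  3: ids {12, 23, 32, 36, 43} → SUM(m.amount)=1055
  9: ids {8, 18, 20, 25} → SUM(m.amount)=513
  14: ids {24} → SUM(m.amount)=196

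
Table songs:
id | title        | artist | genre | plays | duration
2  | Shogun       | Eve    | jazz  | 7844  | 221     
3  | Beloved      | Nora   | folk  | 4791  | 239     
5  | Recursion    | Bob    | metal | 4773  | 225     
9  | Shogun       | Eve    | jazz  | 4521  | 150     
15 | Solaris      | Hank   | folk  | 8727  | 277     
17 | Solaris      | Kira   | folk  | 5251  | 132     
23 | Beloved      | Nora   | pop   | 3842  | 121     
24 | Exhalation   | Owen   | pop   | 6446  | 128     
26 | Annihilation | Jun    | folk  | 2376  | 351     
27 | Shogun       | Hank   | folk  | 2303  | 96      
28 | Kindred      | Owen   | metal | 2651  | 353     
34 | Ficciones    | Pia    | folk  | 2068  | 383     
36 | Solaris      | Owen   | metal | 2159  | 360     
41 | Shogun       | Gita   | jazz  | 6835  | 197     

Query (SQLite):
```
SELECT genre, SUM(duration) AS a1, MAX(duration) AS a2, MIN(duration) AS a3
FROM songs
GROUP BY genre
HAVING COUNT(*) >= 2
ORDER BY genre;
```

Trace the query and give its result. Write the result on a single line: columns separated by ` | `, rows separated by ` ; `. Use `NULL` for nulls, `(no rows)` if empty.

folk | 1478 | 383 | 96 ; jazz | 568 | 221 | 150 ; metal | 938 | 360 | 225 ; pop | 249 | 128 | 121

Group songs by genre.
Per group compute: SUM(duration), MAX(duration), MIN(duration).
HAVING: drop groups with fewer than 2 rows.
  folk: ids {3, 15, 17, 26, 27, 34} → SUM(duration)=1478, MAX(duration)=383, MIN(duration)=96
  jazz: ids {2, 9, 41} → SUM(duration)=568, MAX(duration)=221, MIN(duration)=150
  metal: ids {5, 28, 36} → SUM(duration)=938, MAX(duration)=360, MIN(duration)=225
  pop: ids {23, 24} → SUM(duration)=249, MAX(duration)=128, MIN(duration)=121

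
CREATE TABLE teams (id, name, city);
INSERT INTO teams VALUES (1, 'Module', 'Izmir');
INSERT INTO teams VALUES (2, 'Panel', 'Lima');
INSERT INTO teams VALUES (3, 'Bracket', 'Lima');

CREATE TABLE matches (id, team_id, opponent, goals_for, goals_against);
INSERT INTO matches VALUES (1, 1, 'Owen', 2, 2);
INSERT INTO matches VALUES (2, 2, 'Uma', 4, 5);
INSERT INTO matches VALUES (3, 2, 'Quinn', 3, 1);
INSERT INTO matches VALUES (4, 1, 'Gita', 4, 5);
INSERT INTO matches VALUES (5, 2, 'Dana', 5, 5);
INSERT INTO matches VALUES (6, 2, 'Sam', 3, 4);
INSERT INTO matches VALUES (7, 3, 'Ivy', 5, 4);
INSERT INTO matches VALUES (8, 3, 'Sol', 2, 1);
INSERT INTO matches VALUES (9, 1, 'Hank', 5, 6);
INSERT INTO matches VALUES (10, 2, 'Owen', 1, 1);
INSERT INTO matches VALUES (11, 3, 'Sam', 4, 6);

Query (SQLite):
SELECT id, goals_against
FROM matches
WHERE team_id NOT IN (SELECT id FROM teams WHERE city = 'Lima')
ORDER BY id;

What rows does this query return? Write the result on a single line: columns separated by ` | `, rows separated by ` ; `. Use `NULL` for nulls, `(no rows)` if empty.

1 | 2 ; 4 | 5 ; 9 | 6

Inner query: teams.id where city = 'Lima'.
Outer: keep matches rows whose team_id is not in that set.
Inner query → {2, 3}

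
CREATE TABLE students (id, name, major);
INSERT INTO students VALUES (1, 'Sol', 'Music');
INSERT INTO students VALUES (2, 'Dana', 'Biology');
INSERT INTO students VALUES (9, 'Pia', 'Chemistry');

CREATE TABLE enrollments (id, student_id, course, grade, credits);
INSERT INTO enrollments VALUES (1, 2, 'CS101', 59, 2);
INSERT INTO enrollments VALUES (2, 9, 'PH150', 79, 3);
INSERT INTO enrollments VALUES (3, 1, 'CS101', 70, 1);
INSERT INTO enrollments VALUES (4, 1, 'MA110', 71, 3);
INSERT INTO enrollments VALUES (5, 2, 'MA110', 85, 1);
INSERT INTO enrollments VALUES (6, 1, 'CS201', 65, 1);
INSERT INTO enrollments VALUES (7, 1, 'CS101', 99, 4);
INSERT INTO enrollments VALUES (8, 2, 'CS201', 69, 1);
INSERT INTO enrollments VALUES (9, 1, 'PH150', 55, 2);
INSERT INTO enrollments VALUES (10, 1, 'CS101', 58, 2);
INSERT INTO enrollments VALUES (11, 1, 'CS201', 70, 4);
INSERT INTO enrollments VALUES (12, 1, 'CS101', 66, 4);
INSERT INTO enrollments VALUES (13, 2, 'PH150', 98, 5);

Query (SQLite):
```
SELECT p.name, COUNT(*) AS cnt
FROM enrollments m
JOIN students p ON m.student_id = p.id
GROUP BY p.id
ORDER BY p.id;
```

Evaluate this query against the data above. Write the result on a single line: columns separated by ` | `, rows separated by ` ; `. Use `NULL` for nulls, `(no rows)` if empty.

Sol | 8 ; Dana | 4 ; Pia | 1

Join each enrollments row to its students via student_id.
Group joined rows by students.id; compute COUNT(*) per group.
  1: ids {3, 4, 6, 7, 9, 10, 11, 12} → COUNT(*)=8
  2: ids {1, 5, 8, 13} → COUNT(*)=4
  9: ids {2} → COUNT(*)=1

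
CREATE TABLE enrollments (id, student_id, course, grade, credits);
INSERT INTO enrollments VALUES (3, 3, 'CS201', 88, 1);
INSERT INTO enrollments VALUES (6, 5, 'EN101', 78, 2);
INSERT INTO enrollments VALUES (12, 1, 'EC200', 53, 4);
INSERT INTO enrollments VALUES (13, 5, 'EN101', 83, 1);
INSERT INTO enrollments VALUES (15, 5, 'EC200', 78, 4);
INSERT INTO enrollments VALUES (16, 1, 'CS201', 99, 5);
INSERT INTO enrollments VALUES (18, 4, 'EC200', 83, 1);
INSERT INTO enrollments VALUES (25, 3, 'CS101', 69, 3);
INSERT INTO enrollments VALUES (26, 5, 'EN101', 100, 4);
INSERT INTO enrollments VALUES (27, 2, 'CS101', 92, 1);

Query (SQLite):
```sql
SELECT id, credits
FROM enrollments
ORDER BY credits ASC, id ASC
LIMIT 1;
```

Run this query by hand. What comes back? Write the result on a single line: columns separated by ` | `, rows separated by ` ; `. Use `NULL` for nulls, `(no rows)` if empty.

3 | 1

Sort by credits asc, tiebreak id asc: (1, id=3), (1, id=13), (1, id=18), (1, id=27) …. Take first 1.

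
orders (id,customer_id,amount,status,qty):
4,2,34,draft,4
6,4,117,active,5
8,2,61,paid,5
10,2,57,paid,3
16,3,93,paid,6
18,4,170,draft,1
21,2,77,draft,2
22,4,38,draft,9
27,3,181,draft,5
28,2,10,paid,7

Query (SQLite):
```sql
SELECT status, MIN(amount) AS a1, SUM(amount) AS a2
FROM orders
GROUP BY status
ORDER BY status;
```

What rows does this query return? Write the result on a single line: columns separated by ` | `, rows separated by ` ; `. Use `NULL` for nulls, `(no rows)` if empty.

active | 117 | 117 ; draft | 34 | 500 ; paid | 10 | 221

Group orders by status.
Per group compute: MIN(amount), SUM(amount).
  active: ids {6} → MIN(amount)=117, SUM(amount)=117
  draft: ids {4, 18, 21, 22, 27} → MIN(amount)=34, SUM(amount)=500
  paid: ids {8, 10, 16, 28} → MIN(amount)=10, SUM(amount)=221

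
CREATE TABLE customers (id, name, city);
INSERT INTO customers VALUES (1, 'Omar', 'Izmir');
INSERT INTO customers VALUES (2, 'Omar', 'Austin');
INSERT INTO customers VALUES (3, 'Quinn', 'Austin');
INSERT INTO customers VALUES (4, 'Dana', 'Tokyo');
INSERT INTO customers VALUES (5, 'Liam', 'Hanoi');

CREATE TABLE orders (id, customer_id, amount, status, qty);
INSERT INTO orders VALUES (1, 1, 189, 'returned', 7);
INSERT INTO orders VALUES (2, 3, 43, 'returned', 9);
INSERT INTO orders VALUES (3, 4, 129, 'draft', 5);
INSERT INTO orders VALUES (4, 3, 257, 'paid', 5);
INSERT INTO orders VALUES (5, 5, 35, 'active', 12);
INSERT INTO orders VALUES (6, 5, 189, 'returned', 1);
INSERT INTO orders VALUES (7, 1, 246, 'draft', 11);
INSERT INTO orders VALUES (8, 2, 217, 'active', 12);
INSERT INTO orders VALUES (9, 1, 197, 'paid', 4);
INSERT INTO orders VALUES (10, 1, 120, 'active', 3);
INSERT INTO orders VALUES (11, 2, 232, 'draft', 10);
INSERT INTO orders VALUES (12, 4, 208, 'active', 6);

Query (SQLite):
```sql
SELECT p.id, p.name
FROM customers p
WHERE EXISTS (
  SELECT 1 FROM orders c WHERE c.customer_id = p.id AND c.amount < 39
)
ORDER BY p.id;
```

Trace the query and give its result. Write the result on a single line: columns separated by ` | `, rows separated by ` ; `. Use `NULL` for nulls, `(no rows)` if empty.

For each customers row, check whether any orders with matching customer_id has amount < 39.
Keep rows where that is true.

5 | Liam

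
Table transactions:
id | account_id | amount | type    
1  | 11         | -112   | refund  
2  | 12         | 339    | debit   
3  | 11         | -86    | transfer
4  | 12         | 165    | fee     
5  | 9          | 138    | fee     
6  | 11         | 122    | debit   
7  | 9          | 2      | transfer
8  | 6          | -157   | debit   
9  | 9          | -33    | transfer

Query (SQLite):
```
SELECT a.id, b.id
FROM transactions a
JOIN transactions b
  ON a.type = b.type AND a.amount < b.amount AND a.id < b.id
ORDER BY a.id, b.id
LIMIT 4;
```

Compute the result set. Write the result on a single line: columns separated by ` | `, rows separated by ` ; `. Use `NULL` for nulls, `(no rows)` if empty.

Pairs (a,b) with same type, a.amount < b.amount, a.id < b.id.
type groups: debit:{2,6,8} fee:{4,5} refund:{1} transfer:{3,7,9}
Ordered by (a.id, b.id); first 4.

3 | 7 ; 3 | 9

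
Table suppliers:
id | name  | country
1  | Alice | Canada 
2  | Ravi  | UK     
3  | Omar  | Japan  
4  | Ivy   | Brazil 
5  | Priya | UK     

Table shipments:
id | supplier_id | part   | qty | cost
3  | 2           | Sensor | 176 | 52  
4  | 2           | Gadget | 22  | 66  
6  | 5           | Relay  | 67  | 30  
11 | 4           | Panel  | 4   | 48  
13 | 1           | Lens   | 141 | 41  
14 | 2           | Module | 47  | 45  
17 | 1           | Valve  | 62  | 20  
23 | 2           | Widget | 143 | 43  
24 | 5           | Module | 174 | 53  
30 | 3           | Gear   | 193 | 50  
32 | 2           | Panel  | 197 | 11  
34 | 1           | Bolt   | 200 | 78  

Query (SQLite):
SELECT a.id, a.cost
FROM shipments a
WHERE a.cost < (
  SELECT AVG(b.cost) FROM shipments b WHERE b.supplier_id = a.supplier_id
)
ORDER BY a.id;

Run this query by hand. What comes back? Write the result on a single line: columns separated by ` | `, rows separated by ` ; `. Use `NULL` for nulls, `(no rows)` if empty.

6 | 30 ; 13 | 41 ; 17 | 20 ; 23 | 43 ; 32 | 11

For each shipments row a, compute AVG(cost) over rows sharing a.supplier_id.
Keep row a if a.cost < that per-group AVG.
  supplier_id=1: AVG(cost) = 46.333333
  supplier_id=2: AVG(cost) = 43.4
  supplier_id=3: AVG(cost) = 50.0
  supplier_id=4: AVG(cost) = 48.0
  supplier_id=5: AVG(cost) = 41.5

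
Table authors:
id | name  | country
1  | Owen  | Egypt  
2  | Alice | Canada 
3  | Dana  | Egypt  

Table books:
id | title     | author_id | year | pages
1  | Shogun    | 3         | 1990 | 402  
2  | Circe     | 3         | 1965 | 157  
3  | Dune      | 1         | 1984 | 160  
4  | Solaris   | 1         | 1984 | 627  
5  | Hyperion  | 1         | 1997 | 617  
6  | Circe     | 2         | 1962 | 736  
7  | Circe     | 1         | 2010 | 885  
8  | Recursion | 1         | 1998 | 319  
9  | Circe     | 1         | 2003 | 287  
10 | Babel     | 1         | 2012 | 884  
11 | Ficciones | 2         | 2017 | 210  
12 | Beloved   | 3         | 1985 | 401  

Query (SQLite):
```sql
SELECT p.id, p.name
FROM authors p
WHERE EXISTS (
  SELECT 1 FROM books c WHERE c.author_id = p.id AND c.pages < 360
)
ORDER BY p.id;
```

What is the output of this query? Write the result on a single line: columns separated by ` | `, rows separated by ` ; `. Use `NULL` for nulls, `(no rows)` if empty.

For each authors row, check whether any books with matching author_id has pages < 360.
Keep rows where that is true.

1 | Owen ; 2 | Alice ; 3 | Dana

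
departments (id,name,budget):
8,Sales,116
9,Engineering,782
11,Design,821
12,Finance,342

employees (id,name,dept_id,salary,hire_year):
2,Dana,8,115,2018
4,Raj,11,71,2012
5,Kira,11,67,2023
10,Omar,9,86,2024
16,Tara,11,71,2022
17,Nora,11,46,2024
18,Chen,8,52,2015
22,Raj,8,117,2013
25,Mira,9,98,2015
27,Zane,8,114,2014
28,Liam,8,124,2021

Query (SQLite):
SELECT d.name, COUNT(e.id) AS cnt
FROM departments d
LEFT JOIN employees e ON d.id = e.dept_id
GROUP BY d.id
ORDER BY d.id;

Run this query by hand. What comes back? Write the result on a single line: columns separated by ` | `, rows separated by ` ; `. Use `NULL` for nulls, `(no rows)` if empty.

Sales | 5 ; Engineering | 2 ; Design | 4 ; Finance | 0

LEFT JOIN keeps every departments row; unmatched ones get NULL for employees columns.
Group by departments.id and compute COUNT(e.id). COUNT(col) of an all-NULL group is 0.
  8: ids {2, 18, 22, 27, 28} → COUNT(e.id)=5
  9: ids {10, 25} → COUNT(e.id)=2
  11: ids {4, 5, 16, 17} → COUNT(e.id)=4
  12: ids {—} → COUNT(e.id)=0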